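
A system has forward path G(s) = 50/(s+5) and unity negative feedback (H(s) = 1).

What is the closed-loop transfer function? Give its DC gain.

T(s) = G/(1+GH) = [50/(s+5)] / [1 + 50/(s+5)] = 50/(s+5+50) = 50/(s+55). DC gain = 50/55 = 0.9091.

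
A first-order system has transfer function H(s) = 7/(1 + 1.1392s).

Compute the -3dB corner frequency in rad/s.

Corner frequency = 1/τ = 1/1.1392 = 0.878 rad/s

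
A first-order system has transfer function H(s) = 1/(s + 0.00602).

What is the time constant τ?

For H(s) = 1/(s + 1/τ), the pole is at -1/τ = -0.00602, so τ = 1/0.00602 = 166.1 s.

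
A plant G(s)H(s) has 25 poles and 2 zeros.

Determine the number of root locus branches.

Root locus has n branches where n = number of poles = 25.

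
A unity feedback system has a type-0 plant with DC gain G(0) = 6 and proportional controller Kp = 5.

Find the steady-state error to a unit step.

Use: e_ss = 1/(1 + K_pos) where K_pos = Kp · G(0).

K_pos = Kp · G(0) = 5 × 6 = 30. e_ss = 1/(1 + 30) = 0.0323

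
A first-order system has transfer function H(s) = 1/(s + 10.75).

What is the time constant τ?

For H(s) = 1/(s + 1/τ), the pole is at -1/τ = -10.75, so τ = 1/10.75 = 0.0930 s.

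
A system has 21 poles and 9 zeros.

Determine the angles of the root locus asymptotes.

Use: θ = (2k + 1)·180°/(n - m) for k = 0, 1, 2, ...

n - m = 21 - 9 = 12. Angles: θk = (2k + 1)·180°/12 = 15°, 45°, 75°, 105°, 135°, 165°, 195°, 225°, 255°, 285°, 315°, 345°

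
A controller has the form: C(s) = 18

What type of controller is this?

This is a Proportional (P) controller.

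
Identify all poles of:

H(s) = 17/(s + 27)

Pole is where denominator = 0: s + 27 = 0, so s = -27.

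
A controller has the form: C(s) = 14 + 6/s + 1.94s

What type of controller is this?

This is a Proportional-Integral-Derivative (PID) controller.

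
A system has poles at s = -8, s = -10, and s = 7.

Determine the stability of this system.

Pole(s) at s = 7 are not in the left half-plane. System is unstable.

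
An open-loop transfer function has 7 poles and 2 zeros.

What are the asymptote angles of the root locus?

n - m = 7 - 2 = 5. Angles: θk = (2k + 1)·180°/5 = 36°, 108°, 180°, 252°, 324°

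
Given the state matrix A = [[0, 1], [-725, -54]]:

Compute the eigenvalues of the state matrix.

det(A - λI) = λ² - (-54)λ + 725 = (λ - (-25))(λ - (-29)). Eigenvalues: -25, -29.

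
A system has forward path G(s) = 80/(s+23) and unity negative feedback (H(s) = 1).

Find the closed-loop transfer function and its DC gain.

T(s) = G/(1+GH) = [80/(s+23)] / [1 + 80/(s+23)] = 80/(s+23+80) = 80/(s+103). DC gain = 80/103 = 0.7767.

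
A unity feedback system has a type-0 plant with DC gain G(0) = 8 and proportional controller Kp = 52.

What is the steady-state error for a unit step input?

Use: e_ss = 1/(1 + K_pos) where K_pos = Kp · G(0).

K_pos = Kp · G(0) = 52 × 8 = 416. e_ss = 1/(1 + 416) = 0.0024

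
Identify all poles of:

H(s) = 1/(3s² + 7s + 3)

Discriminant = 7² - 4×3×3 = 49 - 36 = 13 > 0, so two distinct real poles. Using quadratic formula: s = (-7 ± √13)/(2×3) = (-7 ± √13)/6, with √13 ≈ 3.6056. s₁ ≈ -0.5657, s₂ ≈ -1.7676. Poles: s₁ = -0.5657, s₂ = -1.7676.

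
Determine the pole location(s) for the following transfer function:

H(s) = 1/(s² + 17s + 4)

Discriminant = 17² - 4×1×4 = 289 - 16 = 273 > 0, so two distinct real poles. Using quadratic formula: s = (-17 ± √273)/(2×1) = (-17 ± √273)/2, with √273 ≈ 16.5227. s₁ ≈ -0.2386, s₂ ≈ -16.7614. Poles: s₁ = -0.2386, s₂ = -16.7614.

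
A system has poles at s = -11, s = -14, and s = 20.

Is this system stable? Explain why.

Pole(s) at s = 20 are not in the left half-plane. System is unstable.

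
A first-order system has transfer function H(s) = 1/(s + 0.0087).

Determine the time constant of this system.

For H(s) = 1/(s + 1/τ), the pole is at -1/τ = -0.0087, so τ = 1/0.0087 = 114.9 s.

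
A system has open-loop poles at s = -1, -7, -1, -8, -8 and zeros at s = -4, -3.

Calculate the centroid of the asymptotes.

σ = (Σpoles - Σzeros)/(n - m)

σ = (Σpoles - Σzeros)/(n - m) = (-25 - (-7))/(5 - 2) = -18/3 = -6.0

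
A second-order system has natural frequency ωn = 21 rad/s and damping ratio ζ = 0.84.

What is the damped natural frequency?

ωd = ωn√(1 - ζ²) = 21√(1 - 0.84²) = 11.39 rad/s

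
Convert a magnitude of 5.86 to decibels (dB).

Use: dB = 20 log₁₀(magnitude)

dB = 20 log₁₀(5.86) = 15.4 dB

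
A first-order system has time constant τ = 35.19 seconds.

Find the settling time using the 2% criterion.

For first-order system, 2% settling time ≈ 4τ = 4 × 35.19 = 140.76 s.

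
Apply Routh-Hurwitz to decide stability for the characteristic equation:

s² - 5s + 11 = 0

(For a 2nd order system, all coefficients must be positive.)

Coefficients: 1, -5, 11. b=-5 not positive, so system is unstable.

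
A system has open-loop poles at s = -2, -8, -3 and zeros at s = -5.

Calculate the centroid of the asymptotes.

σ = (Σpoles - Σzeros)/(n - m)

σ = (Σpoles - Σzeros)/(n - m) = (-13 - (-5))/(3 - 1) = -8/2 = -4.0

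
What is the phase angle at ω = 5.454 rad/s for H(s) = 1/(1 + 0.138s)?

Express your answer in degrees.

Phase = -arctan(ωτ) = -arctan(5.454 × 0.138) = -37.0°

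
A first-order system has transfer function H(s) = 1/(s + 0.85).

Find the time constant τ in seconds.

For H(s) = 1/(s + 1/τ), the pole is at -1/τ = -0.85, so τ = 1/0.85 = 1.1765 s.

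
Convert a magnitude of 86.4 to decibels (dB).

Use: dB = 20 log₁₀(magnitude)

dB = 20 log₁₀(86.4) = 38.7 dB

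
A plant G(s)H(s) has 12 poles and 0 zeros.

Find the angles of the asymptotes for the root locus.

n - m = 12 - 0 = 12. Angles: θk = (2k + 1)·180°/12 = 15°, 45°, 75°, 105°, 135°, 165°, 195°, 225°, 255°, 285°, 315°, 345°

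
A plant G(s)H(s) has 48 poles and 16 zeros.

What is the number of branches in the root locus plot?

Root locus has n branches where n = number of poles = 48.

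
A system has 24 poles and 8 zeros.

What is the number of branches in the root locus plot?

Root locus has n branches where n = number of poles = 24.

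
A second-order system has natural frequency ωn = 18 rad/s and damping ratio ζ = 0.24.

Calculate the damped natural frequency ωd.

ωd = ωn√(1 - ζ²) = 18√(1 - 0.24²) = 17.47 rad/s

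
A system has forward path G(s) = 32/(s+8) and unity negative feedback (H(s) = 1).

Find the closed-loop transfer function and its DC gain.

T(s) = G/(1+GH) = [32/(s+8)] / [1 + 32/(s+8)] = 32/(s+8+32) = 32/(s+40). DC gain = 32/40 = 0.8.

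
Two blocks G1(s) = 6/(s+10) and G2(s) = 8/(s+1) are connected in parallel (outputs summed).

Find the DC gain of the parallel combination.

Parallel: G_eq = G1 + G2. DC gain = G1(0) + G2(0) = 6/10 + 8/1 = 0.6 + 8 = 8.6.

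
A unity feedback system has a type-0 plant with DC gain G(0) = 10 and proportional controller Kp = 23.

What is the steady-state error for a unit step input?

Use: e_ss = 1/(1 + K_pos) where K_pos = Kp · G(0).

K_pos = Kp · G(0) = 23 × 10 = 230. e_ss = 1/(1 + 230) = 0.0043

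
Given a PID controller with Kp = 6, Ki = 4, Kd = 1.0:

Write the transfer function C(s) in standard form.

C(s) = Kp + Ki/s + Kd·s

Substituting values: C(s) = 6 + 4/s + 1.0s = (s² + 6s + 4)/s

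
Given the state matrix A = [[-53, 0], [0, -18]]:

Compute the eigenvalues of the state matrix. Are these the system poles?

For diagonal matrix, eigenvalues are diagonal entries: λ₁ = -53, λ₂ = -18. Eigenvalues of A = system poles.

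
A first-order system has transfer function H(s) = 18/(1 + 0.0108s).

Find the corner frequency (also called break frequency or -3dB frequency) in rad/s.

Corner frequency = 1/τ = 1/0.0108 = 92.593 rad/s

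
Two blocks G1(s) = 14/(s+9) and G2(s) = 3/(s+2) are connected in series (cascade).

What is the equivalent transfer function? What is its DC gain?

Series: multiply transfer functions. G_eq = 14/(s+9) × 3/(s+2) = 42/((s+9)(s+2)). DC gain = 42/(9×2) = 2.3333.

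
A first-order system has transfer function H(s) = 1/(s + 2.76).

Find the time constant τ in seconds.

For H(s) = 1/(s + 1/τ), the pole is at -1/τ = -2.76, so τ = 1/2.76 = 0.3623 s.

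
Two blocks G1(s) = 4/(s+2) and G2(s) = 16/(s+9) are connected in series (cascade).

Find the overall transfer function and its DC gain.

Series: multiply transfer functions. G_eq = 4/(s+2) × 16/(s+9) = 64/((s+2)(s+9)). DC gain = 64/(2×9) = 3.5556.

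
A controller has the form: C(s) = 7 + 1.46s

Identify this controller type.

This is a Proportional-Derivative (PD) controller.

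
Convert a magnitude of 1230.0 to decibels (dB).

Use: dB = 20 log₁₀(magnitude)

dB = 20 log₁₀(1230.0) = 61.8 dB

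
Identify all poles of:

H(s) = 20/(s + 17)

Pole is where denominator = 0: s + 17 = 0, so s = -17.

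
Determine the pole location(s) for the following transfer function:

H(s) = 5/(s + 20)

Pole is where denominator = 0: s + 20 = 0, so s = -20.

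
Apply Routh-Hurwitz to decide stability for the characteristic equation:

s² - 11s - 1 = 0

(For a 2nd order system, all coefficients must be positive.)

Coefficients: 1, -11, -1. b=-11, c=-1 not positive, so system is unstable.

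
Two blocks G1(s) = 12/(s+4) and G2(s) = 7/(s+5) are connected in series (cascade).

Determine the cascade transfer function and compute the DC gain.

Series: multiply transfer functions. G_eq = 12/(s+4) × 7/(s+5) = 84/((s+4)(s+5)). DC gain = 84/(4×5) = 4.2.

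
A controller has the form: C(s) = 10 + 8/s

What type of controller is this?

This is a Proportional-Integral (PI) controller.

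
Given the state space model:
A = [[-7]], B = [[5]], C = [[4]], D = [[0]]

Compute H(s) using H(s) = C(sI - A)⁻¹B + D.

(sI - A)⁻¹ = 1/(s + 7). H(s) = 4 × 5/(s + 7) + 0 = 20/(s + 7).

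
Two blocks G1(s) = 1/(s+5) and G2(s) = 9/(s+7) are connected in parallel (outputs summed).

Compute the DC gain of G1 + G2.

Parallel: G_eq = G1 + G2. DC gain = G1(0) + G2(0) = 1/5 + 9/7 = 0.2 + 1.2857 = 1.4857.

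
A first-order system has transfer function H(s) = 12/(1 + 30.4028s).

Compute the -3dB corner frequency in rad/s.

Corner frequency = 1/τ = 1/30.4028 = 0.033 rad/s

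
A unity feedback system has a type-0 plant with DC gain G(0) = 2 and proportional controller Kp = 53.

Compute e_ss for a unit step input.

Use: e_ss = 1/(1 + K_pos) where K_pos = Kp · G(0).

K_pos = Kp · G(0) = 53 × 2 = 106. e_ss = 1/(1 + 106) = 0.0093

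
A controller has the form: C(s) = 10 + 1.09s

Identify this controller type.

This is a Proportional-Derivative (PD) controller.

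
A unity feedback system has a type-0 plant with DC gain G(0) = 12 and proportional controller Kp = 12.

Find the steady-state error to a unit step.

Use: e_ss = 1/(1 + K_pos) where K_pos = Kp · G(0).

K_pos = Kp · G(0) = 12 × 12 = 144. e_ss = 1/(1 + 144) = 0.0069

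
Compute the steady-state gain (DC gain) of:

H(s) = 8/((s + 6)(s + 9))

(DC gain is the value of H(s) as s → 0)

DC gain = H(0) = 8/(6 × 9) = 8/54 = 0.1481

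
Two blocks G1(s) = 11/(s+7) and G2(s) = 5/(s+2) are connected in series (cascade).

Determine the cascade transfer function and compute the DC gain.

Series: multiply transfer functions. G_eq = 11/(s+7) × 5/(s+2) = 55/((s+7)(s+2)). DC gain = 55/(7×2) = 3.9286.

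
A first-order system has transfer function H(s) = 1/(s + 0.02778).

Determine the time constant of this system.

For H(s) = 1/(s + 1/τ), the pole is at -1/τ = -0.02778, so τ = 1/0.02778 = 36 s.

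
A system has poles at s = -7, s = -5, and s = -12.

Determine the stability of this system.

All poles are in the left half-plane. System is stable.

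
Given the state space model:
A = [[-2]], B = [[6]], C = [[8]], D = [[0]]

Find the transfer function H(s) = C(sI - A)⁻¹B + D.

(sI - A)⁻¹ = 1/(s + 2). H(s) = 8 × 6/(s + 2) + 0 = 48/(s + 2).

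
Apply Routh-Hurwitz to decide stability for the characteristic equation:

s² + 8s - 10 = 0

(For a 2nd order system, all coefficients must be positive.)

Coefficients: 1, 8, -10. c=-10 not positive, so system is unstable.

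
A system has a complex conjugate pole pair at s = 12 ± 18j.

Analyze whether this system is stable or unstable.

Real part of poles is 12 (> 0, right half-plane). Unstable.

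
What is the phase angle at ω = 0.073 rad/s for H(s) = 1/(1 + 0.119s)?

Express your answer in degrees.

Phase = -arctan(ωτ) = -arctan(0.073 × 0.119) = -0.5°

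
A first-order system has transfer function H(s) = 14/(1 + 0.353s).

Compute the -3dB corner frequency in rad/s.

Corner frequency = 1/τ = 1/0.353 = 2.833 rad/s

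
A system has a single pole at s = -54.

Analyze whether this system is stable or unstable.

Pole at s = -54 is in the left half-plane. Stable.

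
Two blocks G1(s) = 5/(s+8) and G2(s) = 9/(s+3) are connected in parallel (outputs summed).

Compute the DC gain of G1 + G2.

Parallel: G_eq = G1 + G2. DC gain = G1(0) + G2(0) = 5/8 + 9/3 = 0.625 + 3 = 3.625.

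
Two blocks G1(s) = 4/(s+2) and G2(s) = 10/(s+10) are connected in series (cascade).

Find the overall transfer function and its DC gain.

Series: multiply transfer functions. G_eq = 4/(s+2) × 10/(s+10) = 40/((s+2)(s+10)). DC gain = 40/(2×10) = 2.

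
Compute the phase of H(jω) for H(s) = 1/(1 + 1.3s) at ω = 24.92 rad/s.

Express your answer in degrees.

Phase = -arctan(ωτ) = -arctan(24.92 × 1.3) = -88.2°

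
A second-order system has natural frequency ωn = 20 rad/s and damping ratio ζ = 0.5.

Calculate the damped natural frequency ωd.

ωd = ωn√(1 - ζ²) = 20√(1 - 0.5²) = 17.32 rad/s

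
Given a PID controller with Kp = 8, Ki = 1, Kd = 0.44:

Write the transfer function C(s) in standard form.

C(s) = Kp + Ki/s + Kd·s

Substituting values: C(s) = 8 + 1/s + 0.44s = (0.44s² + 8s + 1)/s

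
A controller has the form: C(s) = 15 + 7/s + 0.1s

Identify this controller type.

This is a Proportional-Integral-Derivative (PID) controller.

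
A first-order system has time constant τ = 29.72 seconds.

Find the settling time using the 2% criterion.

For first-order system, 2% settling time ≈ 4τ = 4 × 29.72 = 118.88 s.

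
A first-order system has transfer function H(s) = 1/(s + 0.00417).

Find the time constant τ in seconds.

For H(s) = 1/(s + 1/τ), the pole is at -1/τ = -0.00417, so τ = 1/0.00417 = 239.8 s.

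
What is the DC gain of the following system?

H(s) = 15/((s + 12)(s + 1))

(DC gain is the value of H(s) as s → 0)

DC gain = H(0) = 15/(12 × 1) = 15/12 = 1.25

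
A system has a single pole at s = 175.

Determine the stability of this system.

Pole at s = 175 is in the right half-plane. Unstable.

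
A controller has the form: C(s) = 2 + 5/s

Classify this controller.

This is a Proportional-Integral (PI) controller.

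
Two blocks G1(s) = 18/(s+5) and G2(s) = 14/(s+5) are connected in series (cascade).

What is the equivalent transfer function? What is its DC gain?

Series: multiply transfer functions. G_eq = 18/(s+5) × 14/(s+5) = 252/((s+5)(s+5)). DC gain = 252/(5×5) = 10.08.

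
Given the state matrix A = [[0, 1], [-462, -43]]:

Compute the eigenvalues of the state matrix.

det(A - λI) = λ² - (-43)λ + 462 = (λ - (-21))(λ - (-22)). Eigenvalues: -21, -22.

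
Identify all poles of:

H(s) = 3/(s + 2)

Pole is where denominator = 0: s + 2 = 0, so s = -2.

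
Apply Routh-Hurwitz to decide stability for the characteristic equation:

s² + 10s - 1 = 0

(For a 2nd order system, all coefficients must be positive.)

Coefficients: 1, 10, -1. c=-1 not positive, so system is unstable.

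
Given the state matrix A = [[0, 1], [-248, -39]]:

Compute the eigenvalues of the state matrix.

det(A - λI) = λ² - (-39)λ + 248 = (λ - (-31))(λ - (-8)). Eigenvalues: -31, -8.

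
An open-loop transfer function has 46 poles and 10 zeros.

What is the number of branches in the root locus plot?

Root locus has n branches where n = number of poles = 46.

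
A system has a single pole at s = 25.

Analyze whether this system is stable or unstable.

Pole at s = 25 is in the right half-plane. Unstable.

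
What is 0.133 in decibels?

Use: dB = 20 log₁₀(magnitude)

dB = 20 log₁₀(0.133) = -17.5 dB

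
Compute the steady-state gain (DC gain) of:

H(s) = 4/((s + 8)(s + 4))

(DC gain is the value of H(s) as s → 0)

DC gain = H(0) = 4/(8 × 4) = 4/32 = 0.125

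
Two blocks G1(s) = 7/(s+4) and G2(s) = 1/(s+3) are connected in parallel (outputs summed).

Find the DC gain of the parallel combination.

Parallel: G_eq = G1 + G2. DC gain = G1(0) + G2(0) = 7/4 + 1/3 = 1.75 + 0.3333 = 2.0833.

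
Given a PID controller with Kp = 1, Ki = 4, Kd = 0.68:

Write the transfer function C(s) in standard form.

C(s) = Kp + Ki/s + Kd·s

Substituting values: C(s) = 1 + 4/s + 0.68s = (0.68s² + s + 4)/s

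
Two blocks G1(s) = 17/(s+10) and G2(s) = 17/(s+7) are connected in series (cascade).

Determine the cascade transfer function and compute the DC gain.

Series: multiply transfer functions. G_eq = 17/(s+10) × 17/(s+7) = 289/((s+10)(s+7)). DC gain = 289/(10×7) = 4.1286.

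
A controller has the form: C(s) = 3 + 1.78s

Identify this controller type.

This is a Proportional-Derivative (PD) controller.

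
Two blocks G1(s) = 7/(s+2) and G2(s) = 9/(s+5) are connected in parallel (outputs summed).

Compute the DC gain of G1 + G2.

Parallel: G_eq = G1 + G2. DC gain = G1(0) + G2(0) = 7/2 + 9/5 = 3.5 + 1.8 = 5.3.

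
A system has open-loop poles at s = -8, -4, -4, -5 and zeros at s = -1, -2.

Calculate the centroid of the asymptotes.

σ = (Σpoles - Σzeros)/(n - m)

σ = (Σpoles - Σzeros)/(n - m) = (-21 - (-3))/(4 - 2) = -18/2 = -9.0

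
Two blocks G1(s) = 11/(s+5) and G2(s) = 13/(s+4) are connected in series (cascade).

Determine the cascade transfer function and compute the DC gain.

Series: multiply transfer functions. G_eq = 11/(s+5) × 13/(s+4) = 143/((s+5)(s+4)). DC gain = 143/(5×4) = 7.15.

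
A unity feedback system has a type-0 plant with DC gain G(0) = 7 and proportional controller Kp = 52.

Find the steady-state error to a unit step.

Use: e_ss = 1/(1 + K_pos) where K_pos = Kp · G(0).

K_pos = Kp · G(0) = 52 × 7 = 364. e_ss = 1/(1 + 364) = 0.0027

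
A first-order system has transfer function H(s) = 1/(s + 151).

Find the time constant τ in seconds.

For H(s) = 1/(s + 1/τ), the pole is at -1/τ = -151, so τ = 1/151 = 0.0066 s.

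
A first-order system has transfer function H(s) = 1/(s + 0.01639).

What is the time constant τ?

For H(s) = 1/(s + 1/τ), the pole is at -1/τ = -0.01639, so τ = 1/0.01639 = 61.01 s.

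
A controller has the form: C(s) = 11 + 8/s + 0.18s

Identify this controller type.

This is a Proportional-Integral-Derivative (PID) controller.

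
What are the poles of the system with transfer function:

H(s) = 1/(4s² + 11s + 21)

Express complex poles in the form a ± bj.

Discriminant = 11² - 4×4×21 = 121 - 336 = -215 < 0, so the poles are a complex conjugate pair s = (-11 ± j√215)/(2×4). Real part = -11/(2×4) = -11/8 = -1.375; imaginary part = ±√215/(2×4) ≈ 1.8329. Poles: s = -1.375 ± 1.8329j.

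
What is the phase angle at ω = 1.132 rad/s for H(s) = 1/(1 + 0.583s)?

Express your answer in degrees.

Phase = -arctan(ωτ) = -arctan(1.132 × 0.583) = -33.4°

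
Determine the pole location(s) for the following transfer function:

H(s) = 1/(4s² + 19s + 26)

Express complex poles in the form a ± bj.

Discriminant = 19² - 4×4×26 = 361 - 416 = -55 < 0, so the poles are a complex conjugate pair s = (-19 ± j√55)/(2×4). Real part = -19/(2×4) = -19/8 = -2.375; imaginary part = ±√55/(2×4) ≈ 0.9270. Poles: s = -2.375 ± 0.9270j.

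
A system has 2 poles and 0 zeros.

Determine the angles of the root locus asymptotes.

n - m = 2 - 0 = 2. Angles: θk = (2k + 1)·180°/2 = 90°, 270°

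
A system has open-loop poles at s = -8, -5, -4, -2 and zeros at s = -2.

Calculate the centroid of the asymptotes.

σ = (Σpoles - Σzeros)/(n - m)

σ = (Σpoles - Σzeros)/(n - m) = (-19 - (-2))/(4 - 1) = -17/3 = -5.67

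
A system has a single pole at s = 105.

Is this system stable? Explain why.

Pole at s = 105 is in the right half-plane. Unstable.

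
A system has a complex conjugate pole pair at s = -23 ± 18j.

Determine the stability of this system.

Real part of poles is -23 (< 0, left half-plane). Stable.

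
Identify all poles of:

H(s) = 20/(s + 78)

Pole is where denominator = 0: s + 78 = 0, so s = -78.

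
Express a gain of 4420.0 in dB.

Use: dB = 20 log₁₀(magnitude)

dB = 20 log₁₀(4420.0) = 72.9 dB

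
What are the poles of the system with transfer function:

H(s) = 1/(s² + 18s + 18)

Discriminant = 18² - 4×1×18 = 324 - 72 = 252 > 0, so two distinct real poles. Using quadratic formula: s = (-18 ± √252)/(2×1) = (-18 ± √252)/2, with √252 ≈ 15.8745. s₁ ≈ -1.0627, s₂ ≈ -16.9373. Poles: s₁ = -1.0627, s₂ = -16.9373.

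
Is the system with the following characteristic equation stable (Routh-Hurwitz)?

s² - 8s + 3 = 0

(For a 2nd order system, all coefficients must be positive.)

Coefficients: 1, -8, 3. b=-8 not positive, so system is unstable.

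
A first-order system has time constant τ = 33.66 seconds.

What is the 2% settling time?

For first-order system, 2% settling time ≈ 4τ = 4 × 33.66 = 134.64 s.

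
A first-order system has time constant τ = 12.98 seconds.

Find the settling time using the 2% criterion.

For first-order system, 2% settling time ≈ 4τ = 4 × 12.98 = 51.92 s.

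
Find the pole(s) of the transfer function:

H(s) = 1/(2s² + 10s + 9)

Discriminant = 10² - 4×2×9 = 100 - 72 = 28 > 0, so two distinct real poles. Using quadratic formula: s = (-10 ± √28)/(2×2) = (-10 ± √28)/4, with √28 ≈ 5.2915. s₁ ≈ -1.1771, s₂ ≈ -3.8229. Poles: s₁ = -1.1771, s₂ = -3.8229.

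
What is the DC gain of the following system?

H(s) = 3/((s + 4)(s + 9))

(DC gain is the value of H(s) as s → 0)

DC gain = H(0) = 3/(4 × 9) = 3/36 = 0.0833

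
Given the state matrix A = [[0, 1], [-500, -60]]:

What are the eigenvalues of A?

det(A - λI) = λ² - (-60)λ + 500 = (λ - (-50))(λ - (-10)). Eigenvalues: -50, -10.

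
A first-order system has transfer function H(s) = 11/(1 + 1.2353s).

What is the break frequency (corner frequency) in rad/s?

Corner frequency = 1/τ = 1/1.2353 = 0.81 rad/s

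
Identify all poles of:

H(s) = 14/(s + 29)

Pole is where denominator = 0: s + 29 = 0, so s = -29.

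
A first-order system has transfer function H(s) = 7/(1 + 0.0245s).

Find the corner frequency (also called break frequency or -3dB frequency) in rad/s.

Corner frequency = 1/τ = 1/0.0245 = 40.816 rad/s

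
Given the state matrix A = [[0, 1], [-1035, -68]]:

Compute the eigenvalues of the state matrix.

det(A - λI) = λ² - (-68)λ + 1035 = (λ - (-45))(λ - (-23)). Eigenvalues: -45, -23.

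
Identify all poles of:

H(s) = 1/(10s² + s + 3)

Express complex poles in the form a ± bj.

Discriminant = 1² - 4×10×3 = 1 - 120 = -119 < 0, so the poles are a complex conjugate pair s = (-1 ± j√119)/(2×10). Real part = -1/(2×10) = -1/20 = -0.05; imaginary part = ±√119/(2×10) ≈ 0.5454. Poles: s = -0.05 ± 0.5454j.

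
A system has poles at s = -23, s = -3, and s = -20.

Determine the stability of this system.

All poles are in the left half-plane. System is stable.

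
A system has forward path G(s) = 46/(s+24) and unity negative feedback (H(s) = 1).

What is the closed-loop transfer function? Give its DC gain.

T(s) = G/(1+GH) = [46/(s+24)] / [1 + 46/(s+24)] = 46/(s+24+46) = 46/(s+70). DC gain = 46/70 = 0.6571.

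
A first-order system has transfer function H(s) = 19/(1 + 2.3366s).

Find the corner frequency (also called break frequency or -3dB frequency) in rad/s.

Corner frequency = 1/τ = 1/2.3366 = 0.428 rad/s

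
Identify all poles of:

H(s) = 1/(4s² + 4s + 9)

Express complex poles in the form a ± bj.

Discriminant = 4² - 4×4×9 = 16 - 144 = -128 < 0, so the poles are a complex conjugate pair s = (-4 ± j√128)/(2×4). Real part = -4/(2×4) = -4/8 = -0.5; imaginary part = ±√128/(2×4) ≈ 1.4142. Poles: s = -0.5 ± 1.4142j.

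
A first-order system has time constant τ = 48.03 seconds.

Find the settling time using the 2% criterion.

For first-order system, 2% settling time ≈ 4τ = 4 × 48.03 = 192.12 s.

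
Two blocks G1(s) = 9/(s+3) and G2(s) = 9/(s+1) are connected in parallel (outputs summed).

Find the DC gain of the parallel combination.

Parallel: G_eq = G1 + G2. DC gain = G1(0) + G2(0) = 9/3 + 9/1 = 3 + 9 = 12.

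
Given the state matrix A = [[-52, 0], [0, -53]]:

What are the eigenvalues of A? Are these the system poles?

For diagonal matrix, eigenvalues are diagonal entries: λ₁ = -52, λ₂ = -53. Eigenvalues of A = system poles.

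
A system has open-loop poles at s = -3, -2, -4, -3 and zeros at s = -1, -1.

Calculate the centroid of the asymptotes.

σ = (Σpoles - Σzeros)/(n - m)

σ = (Σpoles - Σzeros)/(n - m) = (-12 - (-2))/(4 - 2) = -10/2 = -5.0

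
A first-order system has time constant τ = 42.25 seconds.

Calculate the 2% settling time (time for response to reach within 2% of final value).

For first-order system, 2% settling time ≈ 4τ = 4 × 42.25 = 169.0 s.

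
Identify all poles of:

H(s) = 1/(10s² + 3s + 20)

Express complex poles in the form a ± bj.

Discriminant = 3² - 4×10×20 = 9 - 800 = -791 < 0, so the poles are a complex conjugate pair s = (-3 ± j√791)/(2×10). Real part = -3/(2×10) = -3/20 = -0.15; imaginary part = ±√791/(2×10) ≈ 1.4062. Poles: s = -0.15 ± 1.4062j.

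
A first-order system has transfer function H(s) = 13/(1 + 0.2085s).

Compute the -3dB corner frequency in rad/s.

Corner frequency = 1/τ = 1/0.2085 = 4.796 rad/s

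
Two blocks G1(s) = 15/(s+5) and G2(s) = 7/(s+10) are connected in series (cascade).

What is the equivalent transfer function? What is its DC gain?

Series: multiply transfer functions. G_eq = 15/(s+5) × 7/(s+10) = 105/((s+5)(s+10)). DC gain = 105/(5×10) = 2.1.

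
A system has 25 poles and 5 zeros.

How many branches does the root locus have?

Root locus has n branches where n = number of poles = 25.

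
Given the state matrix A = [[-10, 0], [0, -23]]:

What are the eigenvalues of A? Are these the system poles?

For diagonal matrix, eigenvalues are diagonal entries: λ₁ = -10, λ₂ = -23. Eigenvalues of A = system poles.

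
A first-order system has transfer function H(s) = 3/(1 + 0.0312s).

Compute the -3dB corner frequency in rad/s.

Corner frequency = 1/τ = 1/0.0312 = 32.051 rad/s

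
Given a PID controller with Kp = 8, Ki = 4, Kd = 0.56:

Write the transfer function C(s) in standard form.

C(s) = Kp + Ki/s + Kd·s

Substituting values: C(s) = 8 + 4/s + 0.56s = (0.56s² + 8s + 4)/s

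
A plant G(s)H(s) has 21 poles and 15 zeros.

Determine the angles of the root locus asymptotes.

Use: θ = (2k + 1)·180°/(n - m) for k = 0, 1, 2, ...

n - m = 21 - 15 = 6. Angles: θk = (2k + 1)·180°/6 = 30°, 90°, 150°, 210°, 270°, 330°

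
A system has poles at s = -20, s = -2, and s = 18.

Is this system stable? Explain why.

Pole(s) at s = 18 are not in the left half-plane. System is unstable.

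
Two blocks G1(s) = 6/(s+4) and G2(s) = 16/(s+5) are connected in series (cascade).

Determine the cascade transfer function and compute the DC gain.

Series: multiply transfer functions. G_eq = 6/(s+4) × 16/(s+5) = 96/((s+4)(s+5)). DC gain = 96/(4×5) = 4.8.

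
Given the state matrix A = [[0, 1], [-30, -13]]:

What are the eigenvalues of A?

det(A - λI) = λ² - (-13)λ + 30 = (λ - (-10))(λ - (-3)). Eigenvalues: -10, -3.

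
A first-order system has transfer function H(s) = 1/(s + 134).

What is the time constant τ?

For H(s) = 1/(s + 1/τ), the pole is at -1/τ = -134, so τ = 1/134 = 0.0075 s.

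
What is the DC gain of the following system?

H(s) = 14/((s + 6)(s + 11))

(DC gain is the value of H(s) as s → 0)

DC gain = H(0) = 14/(6 × 11) = 14/66 = 0.2121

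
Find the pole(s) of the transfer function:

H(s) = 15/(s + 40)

Pole is where denominator = 0: s + 40 = 0, so s = -40.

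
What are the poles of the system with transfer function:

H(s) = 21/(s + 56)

Pole is where denominator = 0: s + 56 = 0, so s = -56.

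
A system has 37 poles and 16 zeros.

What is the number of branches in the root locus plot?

Root locus has n branches where n = number of poles = 37.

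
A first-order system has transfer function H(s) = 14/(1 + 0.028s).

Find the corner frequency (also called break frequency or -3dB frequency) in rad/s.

Corner frequency = 1/τ = 1/0.028 = 35.714 rad/s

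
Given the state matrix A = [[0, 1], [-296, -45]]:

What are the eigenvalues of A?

det(A - λI) = λ² - (-45)λ + 296 = (λ - (-37))(λ - (-8)). Eigenvalues: -37, -8.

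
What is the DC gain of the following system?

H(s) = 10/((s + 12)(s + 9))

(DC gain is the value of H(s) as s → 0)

DC gain = H(0) = 10/(12 × 9) = 10/108 = 0.0926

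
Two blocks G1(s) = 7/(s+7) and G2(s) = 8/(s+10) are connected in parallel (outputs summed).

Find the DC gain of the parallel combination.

Parallel: G_eq = G1 + G2. DC gain = G1(0) + G2(0) = 7/7 + 8/10 = 1 + 0.8 = 1.8.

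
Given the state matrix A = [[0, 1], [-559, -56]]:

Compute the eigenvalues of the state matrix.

det(A - λI) = λ² - (-56)λ + 559 = (λ - (-13))(λ - (-43)). Eigenvalues: -13, -43.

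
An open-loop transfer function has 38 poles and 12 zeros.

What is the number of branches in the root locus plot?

Root locus has n branches where n = number of poles = 38.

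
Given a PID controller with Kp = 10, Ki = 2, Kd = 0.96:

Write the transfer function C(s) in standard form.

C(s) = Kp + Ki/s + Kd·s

Substituting values: C(s) = 10 + 2/s + 0.96s = (0.96s² + 10s + 2)/s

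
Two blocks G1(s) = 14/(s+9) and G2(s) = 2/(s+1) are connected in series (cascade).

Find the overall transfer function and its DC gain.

Series: multiply transfer functions. G_eq = 14/(s+9) × 2/(s+1) = 28/((s+9)(s+1)). DC gain = 28/(9×1) = 3.1111.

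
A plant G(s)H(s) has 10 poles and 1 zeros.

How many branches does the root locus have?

Root locus has n branches where n = number of poles = 10.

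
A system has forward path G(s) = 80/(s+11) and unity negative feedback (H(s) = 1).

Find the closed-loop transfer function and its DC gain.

T(s) = G/(1+GH) = [80/(s+11)] / [1 + 80/(s+11)] = 80/(s+11+80) = 80/(s+91). DC gain = 80/91 = 0.8791.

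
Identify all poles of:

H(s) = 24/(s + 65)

Pole is where denominator = 0: s + 65 = 0, so s = -65.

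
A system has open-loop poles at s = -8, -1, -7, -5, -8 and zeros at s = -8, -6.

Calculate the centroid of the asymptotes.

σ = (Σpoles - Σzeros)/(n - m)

σ = (Σpoles - Σzeros)/(n - m) = (-29 - (-14))/(5 - 2) = -15/3 = -5.0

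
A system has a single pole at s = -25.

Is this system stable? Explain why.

Pole at s = -25 is in the left half-plane. Stable.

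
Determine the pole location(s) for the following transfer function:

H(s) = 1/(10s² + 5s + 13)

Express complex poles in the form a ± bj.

Discriminant = 5² - 4×10×13 = 25 - 520 = -495 < 0, so the poles are a complex conjugate pair s = (-5 ± j√495)/(2×10). Real part = -5/(2×10) = -5/20 = -0.25; imaginary part = ±√495/(2×10) ≈ 1.1124. Poles: s = -0.25 ± 1.1124j.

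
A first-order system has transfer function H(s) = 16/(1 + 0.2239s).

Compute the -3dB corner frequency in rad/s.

Corner frequency = 1/τ = 1/0.2239 = 4.466 rad/s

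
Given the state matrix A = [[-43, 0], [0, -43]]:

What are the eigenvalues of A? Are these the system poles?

For diagonal matrix, eigenvalues are diagonal entries: λ₁ = -43, λ₂ = -43. Eigenvalues of A = system poles.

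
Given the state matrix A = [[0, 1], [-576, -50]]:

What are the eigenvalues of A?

det(A - λI) = λ² - (-50)λ + 576 = (λ - (-18))(λ - (-32)). Eigenvalues: -18, -32.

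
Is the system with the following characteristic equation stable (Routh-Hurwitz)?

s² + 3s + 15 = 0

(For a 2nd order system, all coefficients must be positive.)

Coefficients: 1, 3, 15. All positive, so system is stable.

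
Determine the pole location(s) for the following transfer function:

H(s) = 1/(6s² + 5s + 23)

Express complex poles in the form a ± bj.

Discriminant = 5² - 4×6×23 = 25 - 552 = -527 < 0, so the poles are a complex conjugate pair s = (-5 ± j√527)/(2×6). Real part = -5/(2×6) = -5/12 ≈ -0.4167; imaginary part = ±√527/(2×6) ≈ 1.9130. Poles: s = -0.4167 ± 1.9130j.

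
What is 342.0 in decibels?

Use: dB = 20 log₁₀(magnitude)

dB = 20 log₁₀(342.0) = 50.7 dB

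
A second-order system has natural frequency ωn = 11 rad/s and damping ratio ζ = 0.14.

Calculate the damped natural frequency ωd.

ωd = ωn√(1 - ζ²) = 11√(1 - 0.14²) = 10.89 rad/s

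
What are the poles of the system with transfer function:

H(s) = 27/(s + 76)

Pole is where denominator = 0: s + 76 = 0, so s = -76.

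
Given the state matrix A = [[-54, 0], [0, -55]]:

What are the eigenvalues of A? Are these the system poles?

For diagonal matrix, eigenvalues are diagonal entries: λ₁ = -54, λ₂ = -55. Eigenvalues of A = system poles.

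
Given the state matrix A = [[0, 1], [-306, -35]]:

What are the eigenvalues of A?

det(A - λI) = λ² - (-35)λ + 306 = (λ - (-18))(λ - (-17)). Eigenvalues: -18, -17.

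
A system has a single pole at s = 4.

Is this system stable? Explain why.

Pole at s = 4 is in the right half-plane. Unstable.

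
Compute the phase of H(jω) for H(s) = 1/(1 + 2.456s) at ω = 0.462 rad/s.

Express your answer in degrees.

Phase = -arctan(ωτ) = -arctan(0.462 × 2.456) = -48.6°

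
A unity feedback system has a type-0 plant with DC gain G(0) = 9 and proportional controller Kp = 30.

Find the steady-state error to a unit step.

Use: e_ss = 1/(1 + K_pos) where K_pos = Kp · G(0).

K_pos = Kp · G(0) = 30 × 9 = 270. e_ss = 1/(1 + 270) = 0.0037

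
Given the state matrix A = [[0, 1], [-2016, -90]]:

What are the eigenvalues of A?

det(A - λI) = λ² - (-90)λ + 2016 = (λ - (-42))(λ - (-48)). Eigenvalues: -42, -48.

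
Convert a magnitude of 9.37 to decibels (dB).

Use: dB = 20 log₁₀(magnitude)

dB = 20 log₁₀(9.37) = 19.4 dB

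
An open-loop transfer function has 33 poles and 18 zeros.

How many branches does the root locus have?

Root locus has n branches where n = number of poles = 33.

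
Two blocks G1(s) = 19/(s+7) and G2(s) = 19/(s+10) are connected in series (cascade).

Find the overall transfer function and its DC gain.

Series: multiply transfer functions. G_eq = 19/(s+7) × 19/(s+10) = 361/((s+7)(s+10)). DC gain = 361/(7×10) = 5.1571.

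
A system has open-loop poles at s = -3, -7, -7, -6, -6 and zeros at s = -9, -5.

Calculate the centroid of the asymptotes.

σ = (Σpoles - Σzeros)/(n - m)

σ = (Σpoles - Σzeros)/(n - m) = (-29 - (-14))/(5 - 2) = -15/3 = -5.0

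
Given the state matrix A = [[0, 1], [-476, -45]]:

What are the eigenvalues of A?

det(A - λI) = λ² - (-45)λ + 476 = (λ - (-17))(λ - (-28)). Eigenvalues: -17, -28.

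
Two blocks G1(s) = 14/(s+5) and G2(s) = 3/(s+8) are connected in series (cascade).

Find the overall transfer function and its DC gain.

Series: multiply transfer functions. G_eq = 14/(s+5) × 3/(s+8) = 42/((s+5)(s+8)). DC gain = 42/(5×8) = 1.05.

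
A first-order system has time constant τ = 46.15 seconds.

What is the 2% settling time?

For first-order system, 2% settling time ≈ 4τ = 4 × 46.15 = 184.6 s.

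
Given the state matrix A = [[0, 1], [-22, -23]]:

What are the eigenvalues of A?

det(A - λI) = λ² - (-23)λ + 22 = (λ - (-1))(λ - (-22)). Eigenvalues: -1, -22.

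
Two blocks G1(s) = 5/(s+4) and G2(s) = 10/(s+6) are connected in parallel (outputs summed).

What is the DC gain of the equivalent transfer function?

Parallel: G_eq = G1 + G2. DC gain = G1(0) + G2(0) = 5/4 + 10/6 = 1.25 + 1.6667 = 2.9167.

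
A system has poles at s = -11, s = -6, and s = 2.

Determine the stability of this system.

Pole(s) at s = 2 are not in the left half-plane. System is unstable.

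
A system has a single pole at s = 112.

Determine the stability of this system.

Pole at s = 112 is in the right half-plane. Unstable.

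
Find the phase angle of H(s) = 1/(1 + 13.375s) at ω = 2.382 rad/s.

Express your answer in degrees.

Phase = -arctan(ωτ) = -arctan(2.382 × 13.375) = -88.2°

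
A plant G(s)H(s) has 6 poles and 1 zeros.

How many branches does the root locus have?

Root locus has n branches where n = number of poles = 6.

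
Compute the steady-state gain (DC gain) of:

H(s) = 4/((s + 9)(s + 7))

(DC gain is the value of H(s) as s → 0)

DC gain = H(0) = 4/(9 × 7) = 4/63 = 0.0635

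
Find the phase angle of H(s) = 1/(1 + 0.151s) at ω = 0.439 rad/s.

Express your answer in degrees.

Phase = -arctan(ωτ) = -arctan(0.439 × 0.151) = -3.8°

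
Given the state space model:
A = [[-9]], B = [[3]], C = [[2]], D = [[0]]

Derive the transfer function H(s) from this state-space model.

(sI - A)⁻¹ = 1/(s + 9). H(s) = 2 × 3/(s + 9) + 0 = 6/(s + 9).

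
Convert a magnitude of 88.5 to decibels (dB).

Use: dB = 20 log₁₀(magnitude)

dB = 20 log₁₀(88.5) = 38.9 dB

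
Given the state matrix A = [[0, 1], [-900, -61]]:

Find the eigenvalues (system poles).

det(A - λI) = λ² - (-61)λ + 900 = (λ - (-36))(λ - (-25)). Eigenvalues: -36, -25.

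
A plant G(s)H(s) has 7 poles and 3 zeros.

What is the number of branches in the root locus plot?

Root locus has n branches where n = number of poles = 7.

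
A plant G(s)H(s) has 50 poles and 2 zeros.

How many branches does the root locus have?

Root locus has n branches where n = number of poles = 50.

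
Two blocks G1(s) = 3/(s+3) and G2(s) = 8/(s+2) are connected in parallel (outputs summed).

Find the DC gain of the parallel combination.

Parallel: G_eq = G1 + G2. DC gain = G1(0) + G2(0) = 3/3 + 8/2 = 1 + 4 = 5.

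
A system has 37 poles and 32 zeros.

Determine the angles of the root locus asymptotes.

n - m = 37 - 32 = 5. Angles: θk = (2k + 1)·180°/5 = 36°, 108°, 180°, 252°, 324°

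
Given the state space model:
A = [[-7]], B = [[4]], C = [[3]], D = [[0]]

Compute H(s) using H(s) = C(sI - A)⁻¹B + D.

(sI - A)⁻¹ = 1/(s + 7). H(s) = 3 × 4/(s + 7) + 0 = 12/(s + 7).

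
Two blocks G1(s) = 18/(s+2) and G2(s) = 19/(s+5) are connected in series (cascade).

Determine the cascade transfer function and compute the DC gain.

Series: multiply transfer functions. G_eq = 18/(s+2) × 19/(s+5) = 342/((s+2)(s+5)). DC gain = 342/(2×5) = 34.2.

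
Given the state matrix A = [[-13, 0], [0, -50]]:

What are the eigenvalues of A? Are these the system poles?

For diagonal matrix, eigenvalues are diagonal entries: λ₁ = -13, λ₂ = -50. Eigenvalues of A = system poles.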